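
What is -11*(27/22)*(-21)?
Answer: 567/2 ≈ 283.50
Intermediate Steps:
-11*(27/22)*(-21) = -27*(-21)/2 = -1*(-567/2) = 567/2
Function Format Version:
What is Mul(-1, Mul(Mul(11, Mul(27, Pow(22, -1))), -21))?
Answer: Rational(567, 2) ≈ 283.50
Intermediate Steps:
Mul(-1, Mul(Mul(11, Mul(27, Pow(22, -1))), -21)) = Mul(-1, Mul(Mul(11, Mul(27, Rational(1, 22))), -21)) = Mul(-1, Mul(Mul(11, Rational(27, 22)), -21)) = Mul(-1, Mul(Rational(27, 2), -21)) = Mul(-1, Rational(-567, 2)) = Rational(567, 2)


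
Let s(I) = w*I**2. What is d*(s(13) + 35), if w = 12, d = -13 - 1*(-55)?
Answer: 86646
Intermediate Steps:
d = 42 (d = -13 + 55 = 42)
s(I) = 12*I**2
d*(s(13) + 35) = 42*(12*13**2 + 35) = 42*(12*169 + 35) = 42*(2028 + 35) = 42*2063 = 86646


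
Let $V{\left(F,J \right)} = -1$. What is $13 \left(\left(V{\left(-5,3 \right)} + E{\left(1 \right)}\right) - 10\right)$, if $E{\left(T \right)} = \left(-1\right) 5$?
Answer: $-208$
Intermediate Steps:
$E{\left(T \right)} = -5$
$13 \left(\left(V{\left(-5,3 \right)} + E{\left(1 \right)}\right) - 10\right) = 13 \left(\left(-1 - 5\right) - 10\right) = 13 \left(-6 - 10\right) = 13 \left(-16\right) = -208$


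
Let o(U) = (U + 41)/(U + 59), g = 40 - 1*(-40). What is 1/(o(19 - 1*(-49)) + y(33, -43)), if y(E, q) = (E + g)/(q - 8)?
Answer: -6477/8792 ≈ -0.73669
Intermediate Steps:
g = 80 (g = 40 + 40 = 80)
y(E, q) = (80 + E)/(-8 + q) (y(E, q) = (E + 80)/(q - 8) = (80 + E)/(-8 + q))
o(U) = (41 + U)/(59 + U)
1/(o(19 - 1*(-49)) + y(33, -43)) = 1/((41 + (19 - 1*(-49)))/(59 + (19 - 1*(-49))) + (80 + 33)/(-8 - 43)) = 1/((41 + (19 + 49))/(59 + (19 + 49)) + 113/(-51)) = 1/((41 + 68)/(59 + 68) - 1/51*113) = 1/(109/127 - 113/51) = 1/(-8792/6477) = -6477/8792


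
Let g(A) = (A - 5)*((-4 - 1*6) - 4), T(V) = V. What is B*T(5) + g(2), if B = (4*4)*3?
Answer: 282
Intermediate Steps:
g(A) = 70 - 14*A (g(A) = (-5 + A)*((-4 - 6) - 4) = (-5 + A)*(-10 - 4) = (-5 + A)*(-14) = 70 - 14*A)
B = 48 (B = 16*3 = 48)
B*T(5) + g(2) = 48*5 + (70 - 14*2) = 240 + (70 - 28) = 240 + 42 = 282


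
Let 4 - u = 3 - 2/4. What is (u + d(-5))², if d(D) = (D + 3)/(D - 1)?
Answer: 121/36 ≈ 3.3611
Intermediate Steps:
d(D) = (3 + D)/(-1 + D)
u = 3/2 (u = 4 - (3 - 2/4) = 4 - (3 - 2*¼) = 4 - (3 - ½) = 4 - 1*5/2 = 4 - 5/2 = 3/2 ≈ 1.5000)
(u + d(-5))² = (3/2 + (3 - 5)/(-1 - 5))² = (3/2 - 2/(-6))² = (3/2 - ⅙*(-2))² = (3/2 + ⅓)² = (11/6)² = 121/36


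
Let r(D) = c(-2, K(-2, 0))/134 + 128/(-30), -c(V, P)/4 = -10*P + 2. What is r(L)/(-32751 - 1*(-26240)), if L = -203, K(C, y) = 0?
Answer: 4348/6543555 ≈ 0.00066447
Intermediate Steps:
c(V, P) = -8 + 40*P (c(V, P) = -4*(-10*P + 2) = -4*(2 - 10*P) = -8 + 40*P)
r(D) = -4348/1005 (r(D) = (-8 + 40*0)/134 + 128/(-30) = (-8 + 0)*(1/134) + 128*(-1/30) = -8*1/134 - 64/15 = -4/67 - 64/15 = -4348/1005)
r(L)/(-32751 - 1*(-26240)) = -4348/(1005*(-32751 - 1*(-26240))) = -4348/(1005*(-32751 + 26240)) = -4348/1005/(-6511) = -4348/1005*(-1/6511) = 4348/6543555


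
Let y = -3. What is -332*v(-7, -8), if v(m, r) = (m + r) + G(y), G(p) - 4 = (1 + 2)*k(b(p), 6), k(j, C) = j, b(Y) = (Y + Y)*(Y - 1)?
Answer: -20252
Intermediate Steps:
b(Y) = 2*Y*(-1 + Y) (b(Y) = (2*Y)*(-1 + Y) = 2*Y*(-1 + Y))
G(p) = 4 + 6*p*(-1 + p) (G(p) = 4 + (1 + 2)*(2*p*(-1 + p)) = 4 + 3*(2*p*(-1 + p)) = 4 + 6*p*(-1 + p))
v(m, r) = 76 + m + r (v(m, r) = (m + r) + (4 + 6*(-3)*(-1 - 3)) = (m + r) + (4 + 6*(-3)*(-4)) = (m + r) + (4 + 72) = (m + r) + 76 = 76 + m + r)
-332*v(-7, -8) = -332*(76 - 7 - 8) = -332*61 = -20252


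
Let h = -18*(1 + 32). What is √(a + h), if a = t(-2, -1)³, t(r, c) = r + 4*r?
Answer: I*√1594 ≈ 39.925*I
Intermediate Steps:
t(r, c) = 5*r
h = -594 (h = -18*33 = -594)
a = -1000 (a = (5*(-2))³ = (-10)³ = -1000)
√(a + h) = √(-1000 - 594) = √(-1594) = I*√1594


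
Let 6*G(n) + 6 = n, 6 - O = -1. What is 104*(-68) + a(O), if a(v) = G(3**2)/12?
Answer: -169727/24 ≈ -7072.0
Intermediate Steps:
O = 7 (O = 6 - 1*(-1) = 6 + 1 = 7)
G(n) = -1 + n/6
a(v) = 1/24 (a(v) = (-1 + (1/6)*3**2)/12 = (-1 + (1/6)*9)*(1/12) = (-1 + 3/2)*(1/12) = (1/2)*(1/12) = 1/24)
104*(-68) + a(O) = 104*(-68) + 1/24 = -7072 + 1/24 = -169727/24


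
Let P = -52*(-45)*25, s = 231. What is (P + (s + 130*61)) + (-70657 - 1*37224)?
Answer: -41220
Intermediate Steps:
P = 58500 (P = 2340*25 = 58500)
(P + (s + 130*61)) + (-70657 - 1*37224) = (58500 + (231 + 130*61)) + (-70657 - 1*37224) = (58500 + (231 + 7930)) + (-70657 - 37224) = (58500 + 8161) - 107881 = 66661 - 107881 = -41220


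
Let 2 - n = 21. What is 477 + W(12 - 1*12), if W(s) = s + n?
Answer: 458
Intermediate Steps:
n = -19 (n = 2 - 1*21 = 2 - 21 = -19)
W(s) = -19 + s (W(s) = s - 19 = -19 + s)
477 + W(12 - 1*12) = 477 + (-19 + (12 - 1*12)) = 477 + (-19 + (12 - 12)) = 477 + (-19 + 0) = 477 - 19 = 458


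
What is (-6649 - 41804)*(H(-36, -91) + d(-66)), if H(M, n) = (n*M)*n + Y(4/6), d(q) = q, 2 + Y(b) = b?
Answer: 14447877050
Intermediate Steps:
Y(b) = -2 + b
H(M, n) = -4/3 + M*n**2 (H(M, n) = (n*M)*n + (-2 + 4/6) = (M*n)*n + (-2 + 4*(1/6)) = M*n**2 + (-2 + 2/3) = M*n**2 - 4/3 = -4/3 + M*n**2)
(-6649 - 41804)*(H(-36, -91) + d(-66)) = (-6649 - 41804)*((-4/3 - 36*(-91)**2) - 66) = -48453*((-4/3 - 36*8281) - 66) = -48453*((-4/3 - 298116) - 66) = -48453*(-894352/3 - 66) = -48453*(-894550/3) = 14447877050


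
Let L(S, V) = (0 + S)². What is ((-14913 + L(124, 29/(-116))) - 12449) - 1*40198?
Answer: -52184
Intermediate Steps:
L(S, V) = S²
((-14913 + L(124, 29/(-116))) - 12449) - 1*40198 = ((-14913 + 124²) - 12449) - 1*40198 = ((-14913 + 15376) - 12449) - 40198 = (463 - 12449) - 40198 = -11986 - 40198 = -52184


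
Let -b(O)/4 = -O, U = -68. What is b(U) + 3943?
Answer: 3671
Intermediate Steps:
b(O) = 4*O (b(O) = -(-4)*O = 4*O)
b(U) + 3943 = 4*(-68) + 3943 = -272 + 3943 = 3671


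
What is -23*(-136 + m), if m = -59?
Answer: 4485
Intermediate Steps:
-23*(-136 + m) = -23*(-136 - 59) = -23*(-195) = 4485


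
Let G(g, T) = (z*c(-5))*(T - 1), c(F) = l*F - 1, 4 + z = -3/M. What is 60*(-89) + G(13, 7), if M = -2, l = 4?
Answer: -5025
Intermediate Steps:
z = -5/2 (z = -4 - 3/(-2) = -4 - 3*(-½) = -4 + 3/2 = -5/2 ≈ -2.5000)
c(F) = -1 + 4*F (c(F) = 4*F - 1 = -1 + 4*F)
G(g, T) = -105/2 + 105*T/2 (G(g, T) = (-5*(-1 + 4*(-5))/2)*(T - 1) = (-5*(-1 - 20)/2)*(-1 + T) = (-5/2*(-21))*(-1 + T) = 105*(-1 + T)/2 = -105/2 + 105*T/2)
60*(-89) + G(13, 7) = 60*(-89) + (-105/2 + (105/2)*7) = -5340 + (-105/2 + 735/2) = -5340 + 315 = -5025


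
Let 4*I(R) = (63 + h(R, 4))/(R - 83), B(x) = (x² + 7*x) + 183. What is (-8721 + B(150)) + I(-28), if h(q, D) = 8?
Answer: 6665257/444 ≈ 15012.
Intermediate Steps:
B(x) = 183 + x² + 7*x
I(R) = 71/(4*(-83 + R)) (I(R) = ((63 + 8)/(R - 83))/4 = (71/(-83 + R))/4 = 71/(4*(-83 + R)))
(-8721 + B(150)) + I(-28) = (-8721 + (183 + 150² + 7*150)) + 71/(4*(-83 - 28)) = (-8721 + (183 + 22500 + 1050)) + (71/4)/(-111) = (-8721 + 23733) + (71/4)*(-1/111) = 15012 - 71/444 = 6665257/444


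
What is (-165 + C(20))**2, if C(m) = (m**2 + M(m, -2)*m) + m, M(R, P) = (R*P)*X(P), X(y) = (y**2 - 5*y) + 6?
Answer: 247905025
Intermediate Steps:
X(y) = 6 + y**2 - 5*y
M(R, P) = P*R*(6 + P**2 - 5*P) (M(R, P) = (R*P)*(6 + P**2 - 5*P) = (P*R)*(6 + P**2 - 5*P) = P*R*(6 + P**2 - 5*P))
C(m) = m - 39*m**2 (C(m) = (m**2 + (-2*m*(6 + (-2)**2 - 5*(-2)))*m) + m = (m**2 + (-2*m*(6 + 4 + 10))*m) + m = (m**2 + (-2*m*20)*m) + m = (m**2 + (-40*m)*m) + m = (m**2 - 40*m**2) + m = -39*m**2 + m = m - 39*m**2)
(-165 + C(20))**2 = (-165 + 20*(1 - 39*20))**2 = (-165 + 20*(1 - 780))**2 = (-165 + 20*(-779))**2 = (-165 - 15580)**2 = (-15745)**2 = 247905025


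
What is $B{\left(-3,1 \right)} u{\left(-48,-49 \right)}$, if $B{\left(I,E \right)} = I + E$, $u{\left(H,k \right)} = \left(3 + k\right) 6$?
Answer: $552$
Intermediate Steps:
$u{\left(H,k \right)} = 18 + 6 k$
$B{\left(I,E \right)} = E + I$
$B{\left(-3,1 \right)} u{\left(-48,-49 \right)} = \left(1 - 3\right) \left(18 + 6 \left(-49\right)\right) = - 2 \left(18 - 294\right) = \left(-2\right) \left(-276\right) = 552$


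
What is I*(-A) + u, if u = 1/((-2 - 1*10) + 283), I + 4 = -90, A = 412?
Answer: 10495289/271 ≈ 38728.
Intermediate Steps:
I = -94 (I = -4 - 90 = -94)
u = 1/271 (u = 1/((-2 - 10) + 283) = 1/(-12 + 283) = 1/271 ≈ 0.0036900)
I*(-A) + u = -(-94)*412 + 1/271 = -94*(-412) + 1/271 = 38728 + 1/271 = 10495289/271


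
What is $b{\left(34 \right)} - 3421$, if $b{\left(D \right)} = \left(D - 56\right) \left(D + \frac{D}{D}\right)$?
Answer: $-4191$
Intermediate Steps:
$b{\left(D \right)} = \left(1 + D\right) \left(-56 + D\right)$ ($b{\left(D \right)} = \left(-56 + D\right) \left(D + 1\right) = \left(-56 + D\right) \left(1 + D\right) = \left(1 + D\right) \left(-56 + D\right)$)
$b{\left(34 \right)} - 3421 = \left(-56 + 34^{2} - 1870\right) - 3421 = \left(-56 + 1156 - 1870\right) - 3421 = -770 - 3421 = -4191$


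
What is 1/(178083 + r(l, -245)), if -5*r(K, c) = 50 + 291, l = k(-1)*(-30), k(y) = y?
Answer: 5/890074 ≈ 5.6175e-6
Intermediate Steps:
l = 30 (l = -1*(-30) = 30)
r(K, c) = -341/5 (r(K, c) = -(50 + 291)/5 = -⅕*341 = -341/5)
1/(178083 + r(l, -245)) = 1/(178083 - 341/5) = 1/(890074/5) = 5/890074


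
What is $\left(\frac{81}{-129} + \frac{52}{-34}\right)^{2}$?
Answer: $\frac{2486929}{534361} \approx 4.654$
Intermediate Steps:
$\left(\frac{81}{-129} + \frac{52}{-34}\right)^{2} = \left(81 \left(- \frac{1}{129}\right) + 52 \left(- \frac{1}{34}\right)\right)^{2} = \left(- \frac{27}{43} - \frac{26}{17}\right)^{2} = \left(- \frac{1577}{731}\right)^{2} = \frac{2486929}{534361}$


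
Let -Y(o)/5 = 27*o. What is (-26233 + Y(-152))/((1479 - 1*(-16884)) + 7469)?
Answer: -5713/25832 ≈ -0.22116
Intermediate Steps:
Y(o) = -135*o
(-26233 + Y(-152))/((1479 - 1*(-16884)) + 7469) = (-26233 - 135*(-152))/((1479 - 1*(-16884)) + 7469) = (-26233 + 20520)/((1479 + 16884) + 7469) = -5713/(18363 + 7469) = -5713/25832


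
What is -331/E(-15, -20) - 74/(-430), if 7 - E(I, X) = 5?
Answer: -71091/430 ≈ -165.33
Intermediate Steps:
E(I, X) = 2 (E(I, X) = 7 - 1*5 = 7 - 5 = 2)
-331/E(-15, -20) - 74/(-430) = -331/2 - 74/(-430) = -331*1/2 - 74*(-1/430) = -331/2 + 37/215 = -71091/430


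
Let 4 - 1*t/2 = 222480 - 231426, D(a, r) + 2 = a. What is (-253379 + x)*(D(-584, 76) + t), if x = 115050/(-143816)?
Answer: -157730840025649/35954 ≈ -4.3870e+9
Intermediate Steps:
D(a, r) = -2 + a
t = 17900 (t = 8 - 2*(222480 - 231426) = 8 - 2*(-8946) = 8 + 17892 = 17900)
x = -57525/71908 (x = 115050*(-1/143816) = -57525/71908 ≈ -0.79998)
(-253379 + x)*(D(-584, 76) + t) = (-253379 - 57525/71908)*((-2 - 584) + 17900) = -18220034657*(-586 + 17900)/71908 = -18220034657/71908*17314 = -157730840025649/35954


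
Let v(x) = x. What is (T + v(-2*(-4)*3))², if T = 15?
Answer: 1521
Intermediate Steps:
(T + v(-2*(-4)*3))² = (15 - 2*(-4)*3)² = (15 + 8*3)² = (15 + 24)² = 39² = 1521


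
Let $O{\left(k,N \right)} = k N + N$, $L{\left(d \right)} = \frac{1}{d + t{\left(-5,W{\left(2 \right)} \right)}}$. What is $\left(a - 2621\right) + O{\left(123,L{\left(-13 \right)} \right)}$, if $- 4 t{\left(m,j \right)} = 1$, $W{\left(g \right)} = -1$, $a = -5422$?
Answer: $- \frac{426775}{53} \approx -8052.4$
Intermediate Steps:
$t{\left(m,j \right)} = - \frac{1}{4}$ ($t{\left(m,j \right)} = \left(- \frac{1}{4}\right) 1 = - \frac{1}{4}$)
$L{\left(d \right)} = \frac{1}{- \frac{1}{4} + d}$ ($L{\left(d \right)} = \frac{1}{d - \frac{1}{4}} = \frac{1}{- \frac{1}{4} + d}$)
$O{\left(k,N \right)} = N + N k$ ($O{\left(k,N \right)} = N k + N = N + N k$)
$\left(a - 2621\right) + O{\left(123,L{\left(-13 \right)} \right)} = \left(-5422 - 2621\right) + \frac{4}{-1 + 4 \left(-13\right)} \left(1 + 123\right) = -8043 + \frac{4}{-1 - 52} \cdot 124 = -8043 + \frac{4}{-53} \cdot 124 = -8043 + 4 \left(- \frac{1}{53}\right) 124 = -8043 - \frac{496}{53} = - \frac{426775}{53}$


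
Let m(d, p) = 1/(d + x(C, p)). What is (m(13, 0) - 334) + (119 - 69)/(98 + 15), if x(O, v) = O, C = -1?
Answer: -452191/1356 ≈ -333.47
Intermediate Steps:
m(d, p) = 1/(-1 + d) (m(d, p) = 1/(d - 1) = 1/(-1 + d))
(m(13, 0) - 334) + (119 - 69)/(98 + 15) = (1/(-1 + 13) - 334) + (119 - 69)/(98 + 15) = (1/12 - 334) + 50/113 = (1/12 - 334) + 50*(1/113) = -4007/12 + 50/113 = -452191/1356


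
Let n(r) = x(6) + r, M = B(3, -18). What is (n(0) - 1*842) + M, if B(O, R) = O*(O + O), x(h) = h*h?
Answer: -788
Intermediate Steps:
x(h) = h**2
B(O, R) = 2*O**2 (B(O, R) = O*(2*O) = 2*O**2)
M = 18 (M = 2*3**2 = 2*9 = 18)
n(r) = 36 + r (n(r) = 6**2 + r = 36 + r)
(n(0) - 1*842) + M = ((36 + 0) - 1*842) + 18 = (36 - 842) + 18 = -806 + 18 = -788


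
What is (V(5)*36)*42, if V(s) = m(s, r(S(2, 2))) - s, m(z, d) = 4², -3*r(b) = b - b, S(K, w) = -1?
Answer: 16632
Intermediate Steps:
r(b) = 0 (r(b) = -(b - b)/3 = -⅓*0 = 0)
m(z, d) = 16
V(s) = 16 - s
(V(5)*36)*42 = ((16 - 1*5)*36)*42 = ((16 - 5)*36)*42 = (11*36)*42 = 396*42 = 16632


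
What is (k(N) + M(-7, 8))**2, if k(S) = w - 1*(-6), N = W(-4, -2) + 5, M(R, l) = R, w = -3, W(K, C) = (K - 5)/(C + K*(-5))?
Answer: 16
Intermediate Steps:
W(K, C) = (-5 + K)/(C - 5*K)
N = 9/2 (N = (-5 - 4)/(-2 - 5*(-4)) + 5 = -9/(-2 + 20) + 5 = -9/18 + 5 = (1/18)*(-9) + 5 = -1/2 + 5 = 9/2 ≈ 4.5000)
k(S) = 3 (k(S) = -3 - 1*(-6) = -3 + 6 = 3)
(k(N) + M(-7, 8))**2 = (3 - 7)**2 = (-4)**2 = 16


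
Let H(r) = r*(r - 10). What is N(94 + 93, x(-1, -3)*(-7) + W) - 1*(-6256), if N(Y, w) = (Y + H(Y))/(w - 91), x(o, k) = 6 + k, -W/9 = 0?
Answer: 333693/56 ≈ 5958.8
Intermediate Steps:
H(r) = r*(-10 + r)
W = 0 (W = -9*0 = 0)
N(Y, w) = (Y + Y*(-10 + Y))/(-91 + w) (N(Y, w) = (Y + Y*(-10 + Y))/(w - 91) = (Y + Y*(-10 + Y))/(-91 + w))
N(94 + 93, x(-1, -3)*(-7) + W) - 1*(-6256) = (94 + 93)*(-9 + (94 + 93))/(-91 + ((6 - 3)*(-7) + 0)) - 1*(-6256) = 187*(-9 + 187)/(-91 + (3*(-7) + 0)) + 6256 = 187*178/(-91 + (-21 + 0)) + 6256 = 187*178/(-91 - 21) + 6256 = 187*178/(-112) + 6256 = 187*(-1/112)*178 + 6256 = -16643/56 + 6256 = 333693/56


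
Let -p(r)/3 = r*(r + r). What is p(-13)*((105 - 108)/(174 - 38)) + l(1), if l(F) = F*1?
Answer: 1589/68 ≈ 23.368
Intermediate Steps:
p(r) = -6*r² (p(r) = -3*r*(r + r) = -3*r*2*r = -6*r²)
l(F) = F
p(-13)*((105 - 108)/(174 - 38)) + l(1) = (-6*(-13)²)*((105 - 108)/(174 - 38)) + 1 = (-6*169)*(-3/136) + 1 = -(-3042)/136 + 1 = -1014*(-3/136) + 1 = 1521/68 + 1 = 1589/68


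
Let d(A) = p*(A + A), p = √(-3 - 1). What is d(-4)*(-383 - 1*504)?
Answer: 14192*I ≈ 14192.0*I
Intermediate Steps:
p = 2*I (p = √(-4) = 2*I ≈ 2.0*I)
d(A) = 4*I*A (d(A) = (2*I)*(A + A) = (2*I)*(2*A) = 4*I*A)
d(-4)*(-383 - 1*504) = (4*I*(-4))*(-383 - 1*504) = (-16*I)*(-383 - 504) = -16*I*(-887) = 14192*I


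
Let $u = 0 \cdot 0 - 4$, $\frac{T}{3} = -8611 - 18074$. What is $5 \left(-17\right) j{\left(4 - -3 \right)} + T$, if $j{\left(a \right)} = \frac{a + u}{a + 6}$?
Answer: $- \frac{1040970}{13} \approx -80075.0$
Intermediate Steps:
$T = -80055$ ($T = 3 \left(-8611 - 18074\right) = 3 \left(-26685\right) = -80055$)
$u = -4$ ($u = 0 - 4 = -4$)
$j{\left(a \right)} = \frac{-4 + a}{6 + a}$ ($j{\left(a \right)} = \frac{a - 4}{a + 6} = \frac{-4 + a}{6 + a}$)
$5 \left(-17\right) j{\left(4 - -3 \right)} + T = 5 \left(-17\right) \frac{-4 + \left(4 - -3\right)}{6 + \left(4 - -3\right)} - 80055 = - 85 \frac{-4 + \left(4 + 3\right)}{6 + \left(4 + 3\right)} - 80055 = - 85 \frac{-4 + 7}{6 + 7} - 80055 = - 85 \cdot \frac{1}{13} \cdot 3 - 80055 = \left(-85\right) \frac{3}{13} - 80055 = - \frac{255}{13} - 80055 = - \frac{1040970}{13}$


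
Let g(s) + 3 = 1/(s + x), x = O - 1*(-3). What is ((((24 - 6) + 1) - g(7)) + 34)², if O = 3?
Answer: 528529/169 ≈ 3127.4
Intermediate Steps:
x = 6 (x = 3 - 1*(-3) = 3 + 3 = 6)
g(s) = -3 + 1/(6 + s) (g(s) = -3 + 1/(s + 6) = -3 + 1/(6 + s))
((((24 - 6) + 1) - g(7)) + 34)² = ((((24 - 6) + 1) - (-17 - 3*7)/(6 + 7)) + 34)² = (((18 + 1) - (-17 - 21)/13) + 34)² = ((19 - (-38)/13) + 34)² = ((19 - 1*(-38/13)) + 34)² = ((19 + 38/13) + 34)² = (285/13 + 34)² = (727/13)² = 528529/169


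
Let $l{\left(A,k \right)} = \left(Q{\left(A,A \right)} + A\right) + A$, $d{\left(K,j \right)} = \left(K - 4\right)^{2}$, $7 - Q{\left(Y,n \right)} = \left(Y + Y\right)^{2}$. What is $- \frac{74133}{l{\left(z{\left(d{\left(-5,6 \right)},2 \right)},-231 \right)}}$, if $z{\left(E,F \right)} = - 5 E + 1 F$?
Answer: $\frac{74133}{650435} \approx 0.11397$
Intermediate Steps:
$Q{\left(Y,n \right)} = 7 - 4 Y^{2}$ ($Q{\left(Y,n \right)} = 7 - \left(Y + Y\right)^{2} = 7 - \left(2 Y\right)^{2} = 7 - 4 Y^{2}$)
$d{\left(K,j \right)} = \left(-4 + K\right)^{2}$
$z{\left(E,F \right)} = F - 5 E$ ($z{\left(E,F \right)} = - 5 E + F = F - 5 E$)
$l{\left(A,k \right)} = 7 - 4 A^{2} + 2 A$ ($l{\left(A,k \right)} = \left(\left(7 - 4 A^{2}\right) + A\right) + A = \left(7 + A - 4 A^{2}\right) + A = 7 - 4 A^{2} + 2 A$)
$- \frac{74133}{l{\left(z{\left(d{\left(-5,6 \right)},2 \right)},-231 \right)}} = - \frac{74133}{7 - 4 \left(2 - 5 \left(-4 - 5\right)^{2}\right)^{2} + 2 \left(2 - 5 \left(-4 - 5\right)^{2}\right)} = - \frac{74133}{7 - 4 \left(2 - 5 \left(-9\right)^{2}\right)^{2} + 2 \left(2 - 5 \left(-9\right)^{2}\right)} = - \frac{74133}{7 - 4 \left(2 - 405\right)^{2} + 2 \left(2 - 405\right)} = - \frac{74133}{7 - 4 \left(-403\right)^{2} + 2 \left(-403\right)} = - \frac{74133}{7 - 649636 - 806} = - \frac{74133}{-650435} = \left(-74133\right) \left(- \frac{1}{650435}\right) = \frac{74133}{650435}$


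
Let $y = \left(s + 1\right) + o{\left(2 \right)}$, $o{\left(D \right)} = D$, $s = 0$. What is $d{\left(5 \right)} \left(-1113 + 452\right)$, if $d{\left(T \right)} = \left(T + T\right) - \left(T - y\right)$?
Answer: $-5288$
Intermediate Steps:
$y = 3$ ($y = \left(0 + 1\right) + 2 = 1 + 2 = 3$)
$d{\left(T \right)} = 3 + T$ ($d{\left(T \right)} = \left(T + T\right) - \left(-3 + T\right) = 2 T - \left(-3 + T\right) = 3 + T$)
$d{\left(5 \right)} \left(-1113 + 452\right) = \left(3 + 5\right) \left(-1113 + 452\right) = 8 \left(-661\right) = -5288$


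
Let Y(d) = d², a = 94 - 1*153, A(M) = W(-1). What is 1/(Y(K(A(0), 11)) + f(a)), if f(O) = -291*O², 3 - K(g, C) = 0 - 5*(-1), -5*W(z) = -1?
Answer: -1/1012967 ≈ -9.8720e-7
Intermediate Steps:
W(z) = ⅕ (W(z) = -⅕*(-1) = ⅕)
A(M) = ⅕
a = -59 (a = 94 - 153 = -59)
K(g, C) = -2 (K(g, C) = 3 - (0 - 5*(-1)) = 3 - (0 + 5) = 3 - 1*5 = 3 - 5 = -2)
1/(Y(K(A(0), 11)) + f(a)) = 1/((-2)² - 291*(-59)²) = 1/(4 - 291*3481) = 1/(4 - 1012971) = 1/(-1012967) = -1/1012967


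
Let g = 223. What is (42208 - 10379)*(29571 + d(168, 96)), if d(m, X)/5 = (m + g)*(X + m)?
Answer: 17368798839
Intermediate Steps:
d(m, X) = 5*(223 + m)*(X + m) (d(m, X) = 5*((m + 223)*(X + m)) = 5*((223 + m)*(X + m)) = 5*(223 + m)*(X + m))
(42208 - 10379)*(29571 + d(168, 96)) = (42208 - 10379)*(29571 + (5*168² + 1115*96 + 1115*168 + 5*96*168)) = 31829*(29571 + (5*28224 + 107040 + 187320 + 80640)) = 31829*(29571 + (141120 + 107040 + 187320 + 80640)) = 31829*(29571 + 516120) = 31829*545691 = 17368798839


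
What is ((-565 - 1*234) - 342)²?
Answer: 1301881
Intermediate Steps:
((-565 - 1*234) - 342)² = ((-565 - 234) - 342)² = (-799 - 342)² = (-1141)² = 1301881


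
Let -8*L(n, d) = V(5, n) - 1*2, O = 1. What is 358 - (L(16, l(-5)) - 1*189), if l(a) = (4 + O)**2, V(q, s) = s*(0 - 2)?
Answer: 2171/4 ≈ 542.75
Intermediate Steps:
V(q, s) = -2*s (V(q, s) = s*(-2) = -2*s)
l(a) = 25 (l(a) = (4 + 1)**2 = 5**2 = 25)
L(n, d) = 1/4 + n/4 (L(n, d) = -(-2*n - 1*2)/8 = -(-2*n - 2)/8 = -(-2 - 2*n)/8 = 1/4 + n/4)
358 - (L(16, l(-5)) - 1*189) = 358 - ((1/4 + (1/4)*16) - 1*189) = 358 - ((1/4 + 4) - 189) = 358 - (17/4 - 189) = 358 - 1*(-739/4) = 358 + 739/4 = 2171/4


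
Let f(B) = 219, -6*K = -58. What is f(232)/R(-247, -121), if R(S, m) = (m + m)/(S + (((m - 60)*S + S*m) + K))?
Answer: -8142055/121 ≈ -67290.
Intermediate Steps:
K = 29/3 (K = -1/6*(-58) = 29/3 ≈ 9.6667)
R(S, m) = 2*m/(29/3 + S + S*m + S*(-60 + m)) (R(S, m) = (m + m)/(S + (((m - 60)*S + S*m) + 29/3)) = (2*m)/(S + (((-60 + m)*S + S*m) + 29/3)) = (2*m)/(S + ((S*(-60 + m) + S*m) + 29/3)) = (2*m)/(S + ((S*m + S*(-60 + m)) + 29/3)) = (2*m)/(S + (29/3 + S*m + S*(-60 + m))) = (2*m)/(29/3 + S + S*m + S*(-60 + m)) = 2*m/(29/3 + S + S*m + S*(-60 + m)))
f(232)/R(-247, -121) = 219/((6*(-121)/(29 - 177*(-247) + 6*(-247)*(-121)))) = 219/((6*(-121)/(29 + 43719 + 179322))) = 219/((6*(-121)/223070)) = 219/((6*(-121)*(1/223070))) = 219/(-363/111535) = 219*(-111535/363) = -8142055/121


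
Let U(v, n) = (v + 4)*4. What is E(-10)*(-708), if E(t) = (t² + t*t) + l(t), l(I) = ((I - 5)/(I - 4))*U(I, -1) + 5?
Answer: -888540/7 ≈ -1.2693e+5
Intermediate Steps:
U(v, n) = 16 + 4*v (U(v, n) = (4 + v)*4 = 16 + 4*v)
l(I) = 5 + (-5 + I)*(16 + 4*I)/(-4 + I) (l(I) = ((I - 5)/(I - 4))*(16 + 4*I) + 5 = ((-5 + I)/(-4 + I))*(16 + 4*I) + 5 = (-5 + I)*(16 + 4*I)/(-4 + I) + 5 = 5 + (-5 + I)*(16 + 4*I)/(-4 + I))
E(t) = 2*t² + (-100 + t + 4*t²)/(-4 + t) (E(t) = (t² + t*t) + (-100 + t + 4*t²)/(-4 + t) = (t² + t²) + (-100 + t + 4*t²)/(-4 + t) = 2*t² + (-100 + t + 4*t²)/(-4 + t))
E(-10)*(-708) = ((-100 - 10 - 4*(-10)² + 2*(-10)³)/(-4 - 10))*(-708) = ((-100 - 10 - 4*100 + 2*(-1000))/(-14))*(-708) = -(-100 - 10 - 400 - 2000)/14*(-708) = -1/14*(-2510)*(-708) = (1255/7)*(-708) = -888540/7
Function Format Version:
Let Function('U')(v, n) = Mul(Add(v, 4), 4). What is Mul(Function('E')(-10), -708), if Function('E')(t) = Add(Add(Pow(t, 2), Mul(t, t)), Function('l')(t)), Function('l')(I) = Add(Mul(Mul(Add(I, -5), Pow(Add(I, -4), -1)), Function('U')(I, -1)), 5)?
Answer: Rational(-888540, 7) ≈ -1.2693e+5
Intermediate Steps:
Function('U')(v, n) = Add(16, Mul(4, v)) (Function('U')(v, n) = Mul(Add(4, v), 4) = Add(16, Mul(4, v)))
Function('l')(I) = Add(5, Mul(Pow(Add(-4, I), -1), Add(-5, I), Add(16, Mul(4, I)))) (Function('l')(I) = Add(Mul(Mul(Add(I, -5), Pow(Add(I, -4), -1)), Add(16, Mul(4, I))), 5) = Add(Mul(Mul(Add(-5, I), Pow(Add(-4, I), -1)), Add(16, Mul(4, I))), 5) = Add(Mul(Mul(Pow(Add(-4, I), -1), Add(-5, I)), Add(16, Mul(4, I))), 5) = Add(Mul(Pow(Add(-4, I), -1), Add(-5, I), Add(16, Mul(4, I))), 5) = Add(5, Mul(Pow(Add(-4, I), -1), Add(-5, I), Add(16, Mul(4, I)))))
Function('E')(t) = Add(Mul(2, Pow(t, 2)), Mul(Pow(Add(-4, t), -1), Add(-100, t, Mul(4, Pow(t, 2))))) (Function('E')(t) = Add(Add(Pow(t, 2), Mul(t, t)), Mul(Pow(Add(-4, t), -1), Add(-100, t, Mul(4, Pow(t, 2))))) = Add(Add(Pow(t, 2), Pow(t, 2)), Mul(Pow(Add(-4, t), -1), Add(-100, t, Mul(4, Pow(t, 2))))) = Add(Mul(2, Pow(t, 2)), Mul(Pow(Add(-4, t), -1), Add(-100, t, Mul(4, Pow(t, 2))))))
Mul(Function('E')(-10), -708) = Mul(Mul(Pow(Add(-4, -10), -1), Add(-100, -10, Mul(-4, Pow(-10, 2)), Mul(2, Pow(-10, 3)))), -708) = Mul(Mul(Pow(-14, -1), Add(-100, -10, Mul(-4, 100), Mul(2, -1000))), -708) = Mul(Mul(Rational(-1, 14), Add(-100, -10, -400, -2000)), -708) = Mul(Mul(Rational(-1, 14), -2510), -708) = Mul(Rational(1255, 7), -708) = Rational(-888540, 7)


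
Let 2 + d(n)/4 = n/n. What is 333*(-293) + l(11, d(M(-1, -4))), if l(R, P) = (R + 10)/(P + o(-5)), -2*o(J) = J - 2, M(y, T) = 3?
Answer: -97611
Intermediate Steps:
o(J) = 1 - J/2 (o(J) = -(J - 2)/2 = -(-2 + J)/2 = 1 - J/2)
d(n) = -4 (d(n) = -8 + 4*(n/n) = -8 + 4*1 = -8 + 4 = -4)
l(R, P) = (10 + R)/(7/2 + P) (l(R, P) = (R + 10)/(P + (1 - 1/2*(-5))) = (10 + R)/(P + (1 + 5/2)) = (10 + R)/(P + 7/2) = (10 + R)/(7/2 + P))
333*(-293) + l(11, d(M(-1, -4))) = 333*(-293) + 2*(10 + 11)/(7 + 2*(-4)) = -97569 + 2*21/(7 - 8) = -97569 + 2*21/(-1) = -97569 + 2*(-1)*21 = -97569 - 42 = -97611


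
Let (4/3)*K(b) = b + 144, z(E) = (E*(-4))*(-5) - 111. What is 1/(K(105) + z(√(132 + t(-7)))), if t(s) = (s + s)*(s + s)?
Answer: -1212/2007391 + 640*√82/2007391 ≈ 0.0022833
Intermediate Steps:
t(s) = 4*s² (t(s) = (2*s)*(2*s) = 4*s²)
z(E) = -111 + 20*E (z(E) = -4*E*(-5) - 111 = 20*E - 111 = -111 + 20*E)
K(b) = 108 + 3*b/4 (K(b) = 3*(b + 144)/4 = 3*(144 + b)/4 = 108 + 3*b/4)
1/(K(105) + z(√(132 + t(-7)))) = 1/((108 + (¾)*105) + (-111 + 20*√(132 + 4*(-7)²))) = 1/((108 + 315/4) + (-111 + 20*√(132 + 4*49))) = 1/(747/4 + (-111 + 20*√(132 + 196))) = 1/(747/4 + (-111 + 20*√328)) = 1/(747/4 + (-111 + 20*(2*√82))) = 1/(747/4 + (-111 + 40*√82)) = 1/(303/4 + 40*√82)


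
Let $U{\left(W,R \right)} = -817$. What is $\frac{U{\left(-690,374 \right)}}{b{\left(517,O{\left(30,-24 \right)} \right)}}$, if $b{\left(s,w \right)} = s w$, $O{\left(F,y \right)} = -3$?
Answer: $\frac{817}{1551} \approx 0.52676$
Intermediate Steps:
$\frac{U{\left(-690,374 \right)}}{b{\left(517,O{\left(30,-24 \right)} \right)}} = - \frac{817}{517 \left(-3\right)} = - \frac{817}{-1551} = \left(-817\right) \left(- \frac{1}{1551}\right) = \frac{817}{1551}$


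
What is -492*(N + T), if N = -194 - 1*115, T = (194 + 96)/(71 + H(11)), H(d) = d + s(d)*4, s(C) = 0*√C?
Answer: 150288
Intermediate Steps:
s(C) = 0
H(d) = d (H(d) = d + 0*4 = d + 0 = d)
T = 145/41 (T = (194 + 96)/(71 + 11) = 290/82 = 290*(1/82) = 145/41 ≈ 3.5366)
N = -309 (N = -194 - 115 = -309)
-492*(N + T) = -492*(-309 + 145/41) = -492*(-12524/41) = 150288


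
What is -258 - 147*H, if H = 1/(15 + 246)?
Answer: -22495/87 ≈ -258.56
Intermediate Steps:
H = 1/261 ≈ 0.0038314
-258 - 147*H = -258 - 147*1/261 = -258 - 49/87 = -22495/87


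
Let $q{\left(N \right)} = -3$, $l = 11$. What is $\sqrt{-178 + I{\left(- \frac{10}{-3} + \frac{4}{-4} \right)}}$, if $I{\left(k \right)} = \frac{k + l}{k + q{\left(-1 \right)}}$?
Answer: $3 i \sqrt{22} \approx 14.071 i$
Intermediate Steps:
$I{\left(k \right)} = \frac{11 + k}{-3 + k}$ ($I{\left(k \right)} = \frac{k + 11}{k - 3} = \frac{11 + k}{-3 + k}$)
$\sqrt{-178 + I{\left(- \frac{10}{-3} + \frac{4}{-4} \right)}} = \sqrt{-178 + \frac{11 + \left(- \frac{10}{-3} + \frac{4}{-4}\right)}{-3 + \left(- \frac{10}{-3} + \frac{4}{-4}\right)}} = \sqrt{-178 + \frac{11 + \left(\left(-10\right) \left(- \frac{1}{3}\right) + 4 \left(- \frac{1}{4}\right)\right)}{-3 + \left(\left(-10\right) \left(- \frac{1}{3}\right) + 4 \left(- \frac{1}{4}\right)\right)}} = \sqrt{-178 + \frac{11 + \left(\frac{10}{3} - 1\right)}{-3 + \left(\frac{10}{3} - 1\right)}} = \sqrt{-178 + \frac{11 + \frac{7}{3}}{-3 + \frac{7}{3}}} = \sqrt{-178 + \frac{1}{- \frac{2}{3}} \cdot \frac{40}{3}} = \sqrt{-178 - 20} = \sqrt{-198} = 3 i \sqrt{22}$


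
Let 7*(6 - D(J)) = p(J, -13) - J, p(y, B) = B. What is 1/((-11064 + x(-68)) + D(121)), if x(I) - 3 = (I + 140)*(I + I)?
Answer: -7/145795 ≈ -4.8013e-5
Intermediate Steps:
x(I) = 3 + 2*I*(140 + I) (x(I) = 3 + (I + 140)*(I + I) = 3 + (140 + I)*(2*I) = 3 + 2*I*(140 + I))
D(J) = 55/7 + J/7 (D(J) = 6 - (-13 - J)/7 = 6 + (13/7 + J/7) = 55/7 + J/7)
1/((-11064 + x(-68)) + D(121)) = 1/((-11064 + (3 + 2*(-68)² + 280*(-68))) + (55/7 + (⅐)*121)) = 1/((-11064 + (3 + 2*4624 - 19040)) + (55/7 + 121/7)) = 1/((-11064 + (3 + 9248 - 19040)) + 176/7) = 1/((-11064 - 9789) + 176/7) = 1/(-20853 + 176/7) = 1/(-145795/7) = -7/145795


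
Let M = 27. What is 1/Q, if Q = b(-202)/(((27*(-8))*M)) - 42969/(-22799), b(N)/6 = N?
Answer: 11080314/23185633 ≈ 0.47790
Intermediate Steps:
b(N) = 6*N
Q = 23185633/11080314 (Q = (6*(-202))/(((27*(-8))*27)) - 42969/(-22799) = -1212/((-216*27)) - 42969*(-1/22799) = -1212/(-5832) + 42969/22799 = -1212*(-1/5832) + 42969/22799 = 101/486 + 42969/22799 = 23185633/11080314 ≈ 2.0925)
1/Q = 1/(23185633/11080314) = 11080314/23185633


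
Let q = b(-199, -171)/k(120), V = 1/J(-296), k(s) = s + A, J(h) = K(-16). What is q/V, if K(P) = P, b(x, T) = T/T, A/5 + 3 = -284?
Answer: 16/1315 ≈ 0.012167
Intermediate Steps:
A = -1435 (A = -15 + 5*(-284) = -15 - 1420 = -1435)
b(x, T) = 1
J(h) = -16
k(s) = -1435 + s (k(s) = s - 1435 = -1435 + s)
V = -1/16 (V = 1/(-16) = -1/16 ≈ -0.062500)
q = -1/1315 (q = 1/(-1435 + 120) = 1/(-1315) = 1*(-1/1315) = -1/1315 ≈ -0.00076046)
q/V = -1/(1315*(-1/16)) = -1/1315*(-16) = 16/1315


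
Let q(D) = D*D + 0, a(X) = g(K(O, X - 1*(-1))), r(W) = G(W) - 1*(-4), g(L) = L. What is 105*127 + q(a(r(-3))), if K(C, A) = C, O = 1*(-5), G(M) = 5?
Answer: 13360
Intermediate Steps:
O = -5
r(W) = 9 (r(W) = 5 - 1*(-4) = 5 + 4 = 9)
a(X) = -5
q(D) = D² (q(D) = D² + 0 = D²)
105*127 + q(a(r(-3))) = 105*127 + (-5)² = 13335 + 25 = 13360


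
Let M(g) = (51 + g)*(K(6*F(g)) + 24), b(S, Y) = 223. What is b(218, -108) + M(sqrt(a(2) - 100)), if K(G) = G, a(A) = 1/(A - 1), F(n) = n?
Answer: 853 + 990*I*sqrt(11) ≈ 853.0 + 3283.5*I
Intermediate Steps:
a(A) = 1/(-1 + A)
M(g) = (24 + 6*g)*(51 + g) (M(g) = (51 + g)*(6*g + 24) = (51 + g)*(24 + 6*g) = (24 + 6*g)*(51 + g))
b(218, -108) + M(sqrt(a(2) - 100)) = 223 + (1224 + 6*(sqrt(1/(-1 + 2) - 100))**2 + 330*sqrt(1/(-1 + 2) - 100)) = 223 + (1224 + 6*(sqrt(1/1 - 100))**2 + 330*sqrt(1/1 - 100)) = 223 + (1224 + 6*(sqrt(1 - 100))**2 + 330*sqrt(1 - 100)) = 223 + (1224 + 6*(sqrt(-99))**2 + 330*sqrt(-99)) = 223 + (1224 + 6*(3*I*sqrt(11))**2 + 330*(3*I*sqrt(11))) = 223 + (1224 + 6*(-99) + 990*I*sqrt(11)) = 223 + (1224 - 594 + 990*I*sqrt(11)) = 223 + (630 + 990*I*sqrt(11)) = 853 + 990*I*sqrt(11)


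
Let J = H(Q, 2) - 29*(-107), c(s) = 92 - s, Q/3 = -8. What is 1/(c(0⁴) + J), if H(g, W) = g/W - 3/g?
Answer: 8/25465 ≈ 0.00031416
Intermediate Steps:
Q = -24 (Q = 3*(-8) = -24)
H(g, W) = -3/g + g/W
J = 24729/8 (J = (-3/(-24) - 24/2) - 29*(-107) = (-3*(-1/24) - 24*½) + 3103 = (⅛ - 12) + 3103 = -95/8 + 3103 = 24729/8 ≈ 3091.1)
1/(c(0⁴) + J) = 1/((92 - 1*0⁴) + 24729/8) = 1/((92 - 1*0) + 24729/8) = 1/((92 + 0) + 24729/8) = 1/(92 + 24729/8) = 1/(25465/8) = 8/25465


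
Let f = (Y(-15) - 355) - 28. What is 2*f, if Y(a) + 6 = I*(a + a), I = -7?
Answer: -358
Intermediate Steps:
Y(a) = -6 - 14*a (Y(a) = -6 - 7*(a + a) = -6 - 14*a)
f = -179 (f = ((-6 - 14*(-15)) - 355) - 28 = ((-6 + 210) - 355) - 28 = (204 - 355) - 28 = -151 - 28 = -179)
2*f = 2*(-179) = -358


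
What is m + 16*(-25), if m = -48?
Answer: -448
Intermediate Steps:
m + 16*(-25) = -48 + 16*(-25) = -48 - 400 = -448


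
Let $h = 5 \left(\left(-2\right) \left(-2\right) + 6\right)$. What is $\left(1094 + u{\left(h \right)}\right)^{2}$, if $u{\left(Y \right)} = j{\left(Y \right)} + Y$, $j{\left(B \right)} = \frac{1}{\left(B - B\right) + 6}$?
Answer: $\frac{47128225}{36} \approx 1.3091 \cdot 10^{6}$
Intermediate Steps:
$h = 50$ ($h = 5 \left(4 + 6\right) = 5 \cdot 10 = 50$)
$j{\left(B \right)} = \frac{1}{6}$ ($j{\left(B \right)} = \frac{1}{0 + 6} = \frac{1}{6}$)
$u{\left(Y \right)} = \frac{1}{6} + Y$
$\left(1094 + u{\left(h \right)}\right)^{2} = \left(1094 + \left(\frac{1}{6} + 50\right)\right)^{2} = \left(1094 + \frac{301}{6}\right)^{2} = \left(\frac{6865}{6}\right)^{2} = \frac{47128225}{36}$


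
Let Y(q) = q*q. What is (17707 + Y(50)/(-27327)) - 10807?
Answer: 188553800/27327 ≈ 6899.9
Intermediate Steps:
Y(q) = q²
(17707 + Y(50)/(-27327)) - 10807 = (17707 + 50²/(-27327)) - 10807 = (17707 + 2500*(-1/27327)) - 10807 = (17707 - 2500/27327) - 10807 = 483876689/27327 - 10807 = 188553800/27327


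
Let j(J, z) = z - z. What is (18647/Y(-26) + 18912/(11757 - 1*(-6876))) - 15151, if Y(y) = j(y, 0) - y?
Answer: -2330693965/161486 ≈ -14433.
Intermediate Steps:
j(J, z) = 0
Y(y) = -y (Y(y) = 0 - y = -y)
(18647/Y(-26) + 18912/(11757 - 1*(-6876))) - 15151 = (18647/((-1*(-26))) + 18912/(11757 - 1*(-6876))) - 15151 = (18647/26 + 18912/(11757 + 6876)) - 15151 = (18647*(1/26) + 18912/18633) - 15151 = (18647/26 + 18912*(1/18633)) - 15151 = (18647/26 + 6304/6211) - 15151 = 115980421/161486 - 15151 = -2330693965/161486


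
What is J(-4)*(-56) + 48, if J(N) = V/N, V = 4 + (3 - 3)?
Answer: 104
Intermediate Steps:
V = 4 (V = 4 + 0 = 4)
J(N) = 4/N
J(-4)*(-56) + 48 = (4/(-4))*(-56) + 48 = (4*(-¼))*(-56) + 48 = -1*(-56) + 48 = 56 + 48 = 104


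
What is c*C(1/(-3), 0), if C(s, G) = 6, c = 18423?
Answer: 110538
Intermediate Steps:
c*C(1/(-3), 0) = 18423*6 = 110538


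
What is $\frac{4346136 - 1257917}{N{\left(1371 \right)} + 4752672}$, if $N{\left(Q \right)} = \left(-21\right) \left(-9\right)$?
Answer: $\frac{3088219}{4752861} \approx 0.64976$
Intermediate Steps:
$N{\left(Q \right)} = 189$
$\frac{4346136 - 1257917}{N{\left(1371 \right)} + 4752672} = \frac{4346136 - 1257917}{189 + 4752672} = \frac{3088219}{4752861}$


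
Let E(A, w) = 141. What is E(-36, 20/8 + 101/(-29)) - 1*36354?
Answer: -36213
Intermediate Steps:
E(-36, 20/8 + 101/(-29)) - 1*36354 = 141 - 1*36354 = 141 - 36354 = -36213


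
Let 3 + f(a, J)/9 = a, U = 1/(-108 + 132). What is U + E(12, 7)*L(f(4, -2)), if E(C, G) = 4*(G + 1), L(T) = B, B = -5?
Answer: -3839/24 ≈ -159.96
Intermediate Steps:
U = 1/24 ≈ 0.041667
f(a, J) = -27 + 9*a
L(T) = -5
E(C, G) = 4 + 4*G (E(C, G) = 4*(1 + G) = 4 + 4*G)
U + E(12, 7)*L(f(4, -2)) = 1/24 + (4 + 4*7)*(-5) = 1/24 + (4 + 28)*(-5) = 1/24 + 32*(-5) = 1/24 - 160 = -3839/24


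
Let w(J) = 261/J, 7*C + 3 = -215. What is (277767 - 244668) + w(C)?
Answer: 7213755/218 ≈ 33091.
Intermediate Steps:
C = -218/7 (C = -3/7 + (1/7)*(-215) = -3/7 - 215/7 = -218/7 ≈ -31.143)
(277767 - 244668) + w(C) = (277767 - 244668) + 261/(-218/7) = 33099 + 261*(-7/218) = 33099 - 1827/218 = 7213755/218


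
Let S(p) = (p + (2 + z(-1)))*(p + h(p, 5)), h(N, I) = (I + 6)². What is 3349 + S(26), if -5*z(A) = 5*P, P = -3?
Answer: 7906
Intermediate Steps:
h(N, I) = (6 + I)²
z(A) = 3 (z(A) = -(-3) = -⅕*(-15) = 3)
S(p) = (5 + p)*(121 + p) (S(p) = (p + (2 + 3))*(p + (6 + 5)²) = (p + 5)*(p + 11²) = (5 + p)*(p + 121) = (5 + p)*(121 + p))
3349 + S(26) = 3349 + (605 + 26² + 126*26) = 3349 + (605 + 676 + 3276) = 3349 + 4557 = 7906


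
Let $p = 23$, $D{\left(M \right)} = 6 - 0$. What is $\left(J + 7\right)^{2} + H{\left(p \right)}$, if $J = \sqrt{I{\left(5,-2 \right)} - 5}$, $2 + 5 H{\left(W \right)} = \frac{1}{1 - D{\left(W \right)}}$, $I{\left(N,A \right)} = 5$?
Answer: $\frac{1214}{25} \approx 48.56$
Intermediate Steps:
$D{\left(M \right)} = 6$ ($D{\left(M \right)} = 6 + 0 = 6$)
$H{\left(W \right)} = - \frac{11}{25}$ ($H{\left(W \right)} = - \frac{2}{5} + \frac{1}{5 \left(1 - 6\right)} = - \frac{2}{5} + \frac{1}{5 \left(-5\right)} = - \frac{2}{5} + \frac{1}{5} \left(- \frac{1}{5}\right) = - \frac{2}{5} - \frac{1}{25} = - \frac{11}{25}$)
$J = 0$ ($J = \sqrt{5 - 5} = \sqrt{0} = 0$)
$\left(J + 7\right)^{2} + H{\left(p \right)} = \left(0 + 7\right)^{2} - \frac{11}{25} = 7^{2} - \frac{11}{25} = 49 - \frac{11}{25} = \frac{1214}{25}$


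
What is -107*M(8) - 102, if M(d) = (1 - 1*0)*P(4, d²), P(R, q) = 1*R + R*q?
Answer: -27922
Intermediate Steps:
P(R, q) = R + R*q
M(d) = 4 + 4*d² (M(d) = (1 - 1*0)*(4*(1 + d²)) = (1 + 0)*(4 + 4*d²) = 1*(4 + 4*d²) = 4 + 4*d²)
-107*M(8) - 102 = -107*(4 + 4*8²) - 102 = -107*(4 + 4*64) - 102 = -107*(4 + 256) - 102 = -107*260 - 102 = -27820 - 102 = -27922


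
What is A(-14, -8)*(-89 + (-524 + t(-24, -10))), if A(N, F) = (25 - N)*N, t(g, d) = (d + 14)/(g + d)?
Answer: 5690958/17 ≈ 3.3476e+5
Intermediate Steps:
t(g, d) = (14 + d)/(d + g)
A(N, F) = N*(25 - N)
A(-14, -8)*(-89 + (-524 + t(-24, -10))) = (-14*(25 - 1*(-14)))*(-89 + (-524 + (14 - 10)/(-10 - 24))) = (-14*(25 + 14))*(-89 + (-524 + 4/(-34))) = (-14*39)*(-89 + (-524 - 1/34*4)) = -546*(-89 + (-524 - 2/17)) = -546*(-89 - 8910/17) = -546*(-10423/17) = 5690958/17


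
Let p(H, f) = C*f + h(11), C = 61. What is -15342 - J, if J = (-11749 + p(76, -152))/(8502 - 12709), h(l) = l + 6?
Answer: -64564798/4207 ≈ -15347.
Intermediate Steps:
h(l) = 6 + l
p(H, f) = 17 + 61*f (p(H, f) = 61*f + (6 + 11) = 61*f + 17 = 17 + 61*f)
J = 21004/4207 (J = (-11749 + (17 + 61*(-152)))/(8502 - 12709) = (-11749 + (17 - 9272))/(-4207) = (-11749 - 9255)*(-1/4207) = -21004*(-1/4207) = 21004/4207 ≈ 4.9926)
-15342 - J = -15342 - 1*21004/4207 = -15342 - 21004/4207 = -64564798/4207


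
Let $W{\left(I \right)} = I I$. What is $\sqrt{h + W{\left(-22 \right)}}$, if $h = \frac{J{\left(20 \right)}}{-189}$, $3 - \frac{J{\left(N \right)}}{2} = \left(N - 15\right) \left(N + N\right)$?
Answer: $\frac{\sqrt{1929270}}{63} \approx 22.047$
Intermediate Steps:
$J{\left(N \right)} = 6 - 4 N \left(-15 + N\right)$ ($J{\left(N \right)} = 6 - 2 \left(N - 15\right) \left(N + N\right) = 6 - 2 \left(-15 + N\right) 2 N = 6 - 2 \cdot 2 N \left(-15 + N\right) = 6 - 4 N \left(-15 + N\right)$)
$W{\left(I \right)} = I^{2}$
$h = \frac{394}{189}$ ($h = \frac{6 - 4 \cdot 20^{2} + 60 \cdot 20}{-189} = \left(6 - 1600 + 1200\right) \left(- \frac{1}{189}\right) = \left(-394\right) \left(- \frac{1}{189}\right) = \frac{394}{189} \approx 2.0847$)
$\sqrt{h + W{\left(-22 \right)}} = \sqrt{\frac{394}{189} + \left(-22\right)^{2}} = \sqrt{\frac{394}{189} + 484} = \sqrt{\frac{91870}{189}} = \frac{\sqrt{1929270}}{63}$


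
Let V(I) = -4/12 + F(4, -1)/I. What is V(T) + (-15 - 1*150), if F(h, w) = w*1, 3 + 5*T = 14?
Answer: -5471/33 ≈ -165.79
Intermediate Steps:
T = 11/5 (T = -⅗ + (⅕)*14 = -⅗ + 14/5 = 11/5 ≈ 2.2000)
F(h, w) = w
V(I) = -⅓ - 1/I (V(I) = -4/12 - 1/I = -4*1/12 - 1/I = -⅓ - 1/I)
V(T) + (-15 - 1*150) = (-3 - 1*11/5)/(3*(11/5)) + (-15 - 1*150) = (⅓)*(5/11)*(-3 - 11/5) + (-15 - 150) = (⅓)*(5/11)*(-26/5) - 165 = -26/33 - 165 = -5471/33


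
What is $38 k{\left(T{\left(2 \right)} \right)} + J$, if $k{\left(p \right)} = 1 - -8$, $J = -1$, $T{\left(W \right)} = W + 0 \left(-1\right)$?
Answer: $341$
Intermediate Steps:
$T{\left(W \right)} = W$ ($T{\left(W \right)} = W + 0 = W$)
$k{\left(p \right)} = 9$ ($k{\left(p \right)} = 1 + 8 = 9$)
$38 k{\left(T{\left(2 \right)} \right)} + J = 38 \cdot 9 - 1 = 342 - 1 = 341$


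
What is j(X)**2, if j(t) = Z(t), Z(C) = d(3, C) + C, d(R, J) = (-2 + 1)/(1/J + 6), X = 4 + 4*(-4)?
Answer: 746496/5041 ≈ 148.08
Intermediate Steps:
X = -12 (X = 4 - 16 = -12)
d(R, J) = -1/(6 + 1/J)
Z(C) = C - C/(1 + 6*C) (Z(C) = -C/(1 + 6*C) + C = C - C/(1 + 6*C))
j(t) = 6*t**2/(1 + 6*t)
j(X)**2 = (6*(-12)**2/(1 + 6*(-12)))**2 = (6*144/(1 - 72))**2 = (6*144/(-71))**2 = (6*144*(-1/71))**2 = (-864/71)**2 = 746496/5041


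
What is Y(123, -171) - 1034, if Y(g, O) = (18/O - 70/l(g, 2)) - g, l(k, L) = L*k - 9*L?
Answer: -131945/114 ≈ -1157.4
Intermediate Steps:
l(k, L) = -9*L + L*k
Y(g, O) = -g - 70/(-18 + 2*g) + 18/O (Y(g, O) = (18/O - 70*1/(2*(-9 + g))) - g = (18/O - 70/(-18 + 2*g)) - g = (-70/(-18 + 2*g) + 18/O) - g = -g - 70/(-18 + 2*g) + 18/O)
Y(123, -171) - 1034 = (-1*123 - 35/(-9 + 123) + 18/(-171)) - 1034 = (-123 - 35/114 + 18*(-1/171)) - 1034 = (-123 - 35*1/114 - 2/19) - 1034 = (-123 - 35/114 - 2/19) - 1034 = -14069/114 - 1034 = -131945/114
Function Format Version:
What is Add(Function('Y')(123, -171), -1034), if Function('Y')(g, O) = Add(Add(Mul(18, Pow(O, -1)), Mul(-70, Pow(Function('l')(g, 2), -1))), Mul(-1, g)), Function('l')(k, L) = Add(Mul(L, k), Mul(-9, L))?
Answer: Rational(-131945, 114) ≈ -1157.4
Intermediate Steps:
Function('l')(k, L) = Add(Mul(-9, L), Mul(L, k))
Function('Y')(g, O) = Add(Mul(-1, g), Mul(-70, Pow(Add(-18, Mul(2, g)), -1)), Mul(18, Pow(O, -1))) (Function('Y')(g, O) = Add(Add(Mul(18, Pow(O, -1)), Mul(-70, Pow(Mul(2, Add(-9, g)), -1))), Mul(-1, g)) = Add(Add(Mul(18, Pow(O, -1)), Mul(-70, Pow(Add(-18, Mul(2, g)), -1))), Mul(-1, g)) = Add(Add(Mul(-70, Pow(Add(-18, Mul(2, g)), -1)), Mul(18, Pow(O, -1))), Mul(-1, g)) = Add(Mul(-1, g), Mul(-70, Pow(Add(-18, Mul(2, g)), -1)), Mul(18, Pow(O, -1))))
Add(Function('Y')(123, -171), -1034) = Add(Add(Mul(-1, 123), Mul(-35, Pow(Add(-9, 123), -1)), Mul(18, Pow(-171, -1))), -1034) = Add(Add(-123, Mul(-35, Pow(114, -1)), Mul(18, Rational(-1, 171))), -1034) = Add(Add(-123, Mul(-35, Rational(1, 114)), Rational(-2, 19)), -1034) = Add(Add(-123, Rational(-35, 114), Rational(-2, 19)), -1034) = Add(Rational(-14069, 114), -1034) = Rational(-131945, 114)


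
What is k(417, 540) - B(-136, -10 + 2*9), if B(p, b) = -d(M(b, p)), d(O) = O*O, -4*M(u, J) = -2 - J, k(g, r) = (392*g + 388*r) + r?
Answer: 1498585/4 ≈ 3.7465e+5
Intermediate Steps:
k(g, r) = 389*r + 392*g (k(g, r) = (388*r + 392*g) + r = 389*r + 392*g)
M(u, J) = ½ + J/4 (M(u, J) = -(-2 - J)/4 = ½ + J/4)
d(O) = O²
B(p, b) = -(½ + p/4)²
k(417, 540) - B(-136, -10 + 2*9) = (389*540 + 392*417) - (-1)*(2 - 136)²/16 = (210060 + 163464) - (-1)*(-134)²/16 = 373524 - (-1)*17956/16 = 373524 - 1*(-4489/4) = 373524 + 4489/4 = 1498585/4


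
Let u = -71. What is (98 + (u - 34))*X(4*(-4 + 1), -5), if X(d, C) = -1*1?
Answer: 7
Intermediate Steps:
X(d, C) = -1
(98 + (u - 34))*X(4*(-4 + 1), -5) = (98 + (-71 - 34))*(-1) = (98 - 105)*(-1) = -7*(-1) = 7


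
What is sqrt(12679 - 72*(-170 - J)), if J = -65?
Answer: sqrt(20239) ≈ 142.26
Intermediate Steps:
sqrt(12679 - 72*(-170 - J)) = sqrt(12679 - 72*(-170 - 1*(-65))) = sqrt(12679 - 72*(-170 + 65)) = sqrt(12679 - 72*(-105)) = sqrt(12679 + 7560) = sqrt(20239)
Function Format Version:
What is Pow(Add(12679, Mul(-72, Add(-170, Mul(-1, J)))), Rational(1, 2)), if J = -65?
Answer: Pow(20239, Rational(1, 2)) ≈ 142.26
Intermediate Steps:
Pow(Add(12679, Mul(-72, Add(-170, Mul(-1, J)))), Rational(1, 2)) = Pow(Add(12679, Mul(-72, Add(-170, Mul(-1, -65)))), Rational(1, 2)) = Pow(Add(12679, Mul(-72, Add(-170, 65))), Rational(1, 2)) = Pow(Add(12679, Mul(-72, -105)), Rational(1, 2)) = Pow(Add(12679, 7560), Rational(1, 2)) = Pow(20239, Rational(1, 2))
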